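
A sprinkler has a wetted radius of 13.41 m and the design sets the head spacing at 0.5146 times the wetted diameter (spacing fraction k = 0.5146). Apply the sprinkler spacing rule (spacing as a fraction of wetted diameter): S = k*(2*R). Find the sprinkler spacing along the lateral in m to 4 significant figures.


S = 0.5146 * (2 * 13.41) = 13.80 m
Therefore the sprinkler spacing along the lateral = 13.80 m.


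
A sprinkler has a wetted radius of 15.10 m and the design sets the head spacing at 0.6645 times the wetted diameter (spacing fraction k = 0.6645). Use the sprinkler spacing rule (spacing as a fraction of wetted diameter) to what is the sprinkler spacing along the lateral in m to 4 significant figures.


Approach: apply the sprinkler spacing rule (spacing as a fraction of wetted diameter), S = k*(2*R).
S = 0.6645 * (2 * 15.10) = 20.07 m
Therefore the sprinkler spacing along the lateral = 20.07 m.


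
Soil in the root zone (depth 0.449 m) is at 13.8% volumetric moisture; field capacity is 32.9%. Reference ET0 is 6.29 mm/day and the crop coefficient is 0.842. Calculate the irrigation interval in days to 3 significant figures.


Approach: apply soil-water budget scheduling, SMD = (FC-theta)/100*depth*1000; ETc = ET0*Kc; interval = SMD/ETc.
Step 1 — soil moisture deficit:
  SMD = (32.9 - 13.8)/100 * 0.449 * 1000 = 85.759 mm
Step 2 — daily crop ET (ETc = ET0*Kc):
  ETc = 6.29 * 0.842 = 5.2962 mm/day
Step 3 — irrigation interval (SMD/ETc):
  interval = 85.759 / 5.2962 = 16.2 days
Therefore the irrigation interval = 16.2 days.


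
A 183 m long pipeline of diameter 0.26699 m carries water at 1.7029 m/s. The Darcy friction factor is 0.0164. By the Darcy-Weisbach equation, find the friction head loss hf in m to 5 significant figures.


Approach: apply the Darcy-Weisbach equation, hf = f*(L/D)*(v^2/(2g)).
hf = 0.0164 * (183/0.26699) * (1.7029^2 / (2*9.81))
hf = 1.6614 m
Therefore the friction head loss hf = 1.6614 m.


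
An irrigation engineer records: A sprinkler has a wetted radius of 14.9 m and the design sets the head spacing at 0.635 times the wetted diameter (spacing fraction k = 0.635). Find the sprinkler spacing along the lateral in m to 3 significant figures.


Approach: apply the sprinkler spacing rule (spacing as a fraction of wetted diameter), S = k*(2*R).
S = 0.635 * (2 * 14.9) = 18.9 m
Therefore the sprinkler spacing along the lateral = 18.9 m.


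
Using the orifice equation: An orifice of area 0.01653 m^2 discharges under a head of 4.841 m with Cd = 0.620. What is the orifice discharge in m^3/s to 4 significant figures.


Approach: apply the orifice equation, Q = Cd*A*sqrt(2*g*h).
Q = 0.620 * 0.01653 * sqrt(2*9.81*4.841) = 0.09988 m^3/s
Therefore the orifice discharge = 0.09988 m^3/s.


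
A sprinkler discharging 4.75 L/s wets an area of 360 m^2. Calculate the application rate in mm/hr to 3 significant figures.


Approach: apply the application rate relation, rate = (Q/A)*3600.
rate = (4.75 / 360) * 3600 = 47.5 mm/hr
Therefore the application rate = 47.5 mm/hr.


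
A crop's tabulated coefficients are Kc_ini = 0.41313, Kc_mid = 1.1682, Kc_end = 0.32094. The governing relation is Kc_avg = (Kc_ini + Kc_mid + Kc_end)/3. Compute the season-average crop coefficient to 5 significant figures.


Kc_avg = (0.41313 + 1.1682 + 0.32094)/3 = 0.63409
Therefore the season-average crop coefficient = 0.63409.


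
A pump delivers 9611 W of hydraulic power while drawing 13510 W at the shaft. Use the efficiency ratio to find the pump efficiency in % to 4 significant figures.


Approach: apply the efficiency ratio, eta = (P_out/P_in)*100.
eta = (9611 / 13510) * 100 = 71.14 %
Therefore the pump efficiency = 71.14 %.


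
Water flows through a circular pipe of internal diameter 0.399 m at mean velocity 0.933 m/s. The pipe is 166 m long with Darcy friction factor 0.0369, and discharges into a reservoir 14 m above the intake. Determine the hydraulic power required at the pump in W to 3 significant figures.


Approach: apply continuity + Darcy-Weisbach + hydraulic power, Q = A*v; hf = f*(L/D)*(v^2/(2g)); H = static + hf; P = rho*g*Q*H.
Step 1 — flow rate (continuity, Q = A*v):
  A = pi*(0.399/2)^2 = 0.12504 m^2
  Q = 0.12504 * 0.933 = 0.11666 m^3/s
Step 2 — friction head loss (Darcy-Weisbach):
  hf = 0.0369 * (166/0.399) * (0.933^2 / (2*9.81))
  hf = 0.68112 m
Step 3 — total head: H = 14 + 0.68112 = 14.681 m
Step 4 — hydraulic power (P = rho*g*Q*H):
  P = 1000 * 9.81 * 0.11666 * 14.681 = 16800 W
Therefore the hydraulic power required at the pump = 16800 W.


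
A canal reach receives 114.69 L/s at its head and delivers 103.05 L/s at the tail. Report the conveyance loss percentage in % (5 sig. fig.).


Approach: apply the conveyance loss ratio, loss% = ((Q_head - Q_tail)/Q_head)*100.
loss = ((114.69 - 103.05)/114.69)*100 = 10.149 %
Therefore the conveyance loss percentage = 10.149 %.


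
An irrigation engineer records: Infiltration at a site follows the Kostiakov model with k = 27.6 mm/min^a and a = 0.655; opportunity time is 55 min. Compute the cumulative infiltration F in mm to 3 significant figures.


Approach: apply the Kostiakov infiltration equation, F = k*t^a.
F = 27.6 * 55^0.655 = 381 mm
Therefore the cumulative infiltration F = 381 mm.


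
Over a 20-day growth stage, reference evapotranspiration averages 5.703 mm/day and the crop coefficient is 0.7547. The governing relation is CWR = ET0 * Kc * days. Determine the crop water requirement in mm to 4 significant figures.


CWR = 5.703 * 0.7547 * 20 = 86.08 mm
Therefore the crop water requirement = 86.08 mm.


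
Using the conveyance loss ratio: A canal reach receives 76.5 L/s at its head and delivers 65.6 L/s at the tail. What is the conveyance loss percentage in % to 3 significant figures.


Approach: apply the conveyance loss ratio, loss% = ((Q_head - Q_tail)/Q_head)*100.
loss = ((76.5 - 65.6)/76.5)*100 = 14.2 %
Therefore the conveyance loss percentage = 14.2 %.


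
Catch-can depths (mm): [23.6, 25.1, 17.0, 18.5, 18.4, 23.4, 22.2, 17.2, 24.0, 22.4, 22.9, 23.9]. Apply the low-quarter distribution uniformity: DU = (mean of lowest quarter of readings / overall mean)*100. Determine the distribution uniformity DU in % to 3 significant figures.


sorted lowest 3 of 12: [17.0, 17.2, 18.4] -> mean = 17.533 mm
overall mean = 21.550 mm
DU = (17.533/21.550)*100 = 81.4 %
Therefore the distribution uniformity DU = 81.4 %.


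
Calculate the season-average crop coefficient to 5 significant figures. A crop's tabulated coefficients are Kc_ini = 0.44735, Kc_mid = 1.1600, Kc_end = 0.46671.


Approach: apply a simple seasonal average, Kc_avg = (Kc_ini + Kc_mid + Kc_end)/3.
Kc_avg = (0.44735 + 1.1600 + 0.46671)/3 = 0.69135
Therefore the season-average crop coefficient = 0.69135.


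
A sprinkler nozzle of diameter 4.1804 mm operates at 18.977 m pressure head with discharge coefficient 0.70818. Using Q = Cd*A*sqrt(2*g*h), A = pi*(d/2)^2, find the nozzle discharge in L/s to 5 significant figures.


A = pi*(4.1804e-3/2)^2 = 1.372542e-05 m^2
Q = 0.70818 * 1.372542e-05 * sqrt(2*9.81*18.977) * 1000 = 0.18756 L/s
Therefore the nozzle discharge = 0.18756 L/s.


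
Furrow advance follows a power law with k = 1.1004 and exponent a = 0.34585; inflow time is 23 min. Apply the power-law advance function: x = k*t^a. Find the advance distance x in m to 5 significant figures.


x = 1.1004 * 23^0.34585 = 3.2546 m
Therefore the advance distance x = 3.2546 m.


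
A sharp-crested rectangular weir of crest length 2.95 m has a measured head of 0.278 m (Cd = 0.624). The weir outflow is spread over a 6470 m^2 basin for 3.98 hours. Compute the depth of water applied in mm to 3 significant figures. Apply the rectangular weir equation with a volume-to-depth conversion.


Approach: apply the rectangular weir equation with a volume-to-depth conversion, Q = (2/3)*Cd*L*sqrt(2g)*H^1.5; d = Q*t/A * 1000.
Step 1 — weir discharge:
  Q = (2/3)*0.624*2.95*sqrt(2*9.81)*0.278^1.5 = 0.79677 m^3/s
Step 2 — volume: V = 0.79677 * 3.98*3600 = 11416 m^3
Step 3 — depth: d = V/A * 1000 = 11416/6470 * 1000 = 1760 mm
Therefore the depth of water applied = 1760 mm.


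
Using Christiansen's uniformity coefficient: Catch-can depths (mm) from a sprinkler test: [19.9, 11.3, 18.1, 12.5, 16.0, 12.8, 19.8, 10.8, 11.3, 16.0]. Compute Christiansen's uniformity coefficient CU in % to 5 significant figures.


Approach: apply Christiansen's uniformity coefficient, CU = (1 - mean_abs_deviation/mean)*100.
mean = 14.85000 mm
mean |d_i - mean| = 3.110000 mm
CU = (1 - 3.110000/14.85000)*100 = 79.057 %
Therefore Christiansen's uniformity coefficient CU = 79.057 %.


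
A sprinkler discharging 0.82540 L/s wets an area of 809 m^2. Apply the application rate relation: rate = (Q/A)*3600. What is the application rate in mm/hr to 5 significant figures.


rate = (0.82540 / 809) * 3600 = 3.6730 mm/hr
Therefore the application rate = 3.6730 mm/hr.


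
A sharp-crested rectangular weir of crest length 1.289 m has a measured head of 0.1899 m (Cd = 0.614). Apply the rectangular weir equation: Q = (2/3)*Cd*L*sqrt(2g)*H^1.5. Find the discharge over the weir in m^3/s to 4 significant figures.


Q = (2/3)*0.614*1.289*sqrt(2*9.81)*0.1899^1.5 = 0.1934 m^3/s
Therefore the discharge over the weir = 0.1934 m^3/s.


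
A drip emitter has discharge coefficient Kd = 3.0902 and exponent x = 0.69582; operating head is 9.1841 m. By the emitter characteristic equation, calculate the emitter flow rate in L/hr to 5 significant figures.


Approach: apply the emitter characteristic equation, q = Kd * h^x.
q = 3.0902 * 9.1841^0.69582 = 14.457 L/hr
Therefore the emitter flow rate = 14.457 L/hr.


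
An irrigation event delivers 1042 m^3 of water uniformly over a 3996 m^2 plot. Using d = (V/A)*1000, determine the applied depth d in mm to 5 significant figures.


d = (1042 / 3996) * 1000 = 260.76 mm
Therefore the applied depth d = 260.76 mm.


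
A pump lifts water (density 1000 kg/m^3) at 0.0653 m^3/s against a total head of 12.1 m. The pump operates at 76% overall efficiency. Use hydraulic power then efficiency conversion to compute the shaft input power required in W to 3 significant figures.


Approach: apply hydraulic power then efficiency conversion, P = rho*g*Q*H; P_in = P/eta.
Step 1 — hydraulic power (P = rho*g*Q*H):
  P = 1000 * 9.81 * 0.0653 * 12.1 = 7751.2 W
Step 2 — input power: P_in = P/eta = 7751.2 / 0.76 = 10200 W
Therefore the shaft input power required = 10200 W.


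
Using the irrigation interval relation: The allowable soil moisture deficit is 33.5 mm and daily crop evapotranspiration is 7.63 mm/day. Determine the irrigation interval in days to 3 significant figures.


Approach: apply the irrigation interval relation, interval = SMD / ETc.
interval = 33.5 / 7.63 = 4.39 days
Therefore the irrigation interval = 4.39 days.


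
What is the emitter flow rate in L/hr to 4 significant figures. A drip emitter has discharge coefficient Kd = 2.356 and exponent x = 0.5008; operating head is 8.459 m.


Approach: apply the emitter characteristic equation, q = Kd * h^x.
q = 2.356 * 8.459^0.5008 = 6.864 L/hr
Therefore the emitter flow rate = 6.864 L/hr.


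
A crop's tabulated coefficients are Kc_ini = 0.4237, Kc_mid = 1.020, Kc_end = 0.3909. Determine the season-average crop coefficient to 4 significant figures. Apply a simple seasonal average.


Approach: apply a simple seasonal average, Kc_avg = (Kc_ini + Kc_mid + Kc_end)/3.
Kc_avg = (0.4237 + 1.020 + 0.3909)/3 = 0.6115
Therefore the season-average crop coefficient = 0.6115.


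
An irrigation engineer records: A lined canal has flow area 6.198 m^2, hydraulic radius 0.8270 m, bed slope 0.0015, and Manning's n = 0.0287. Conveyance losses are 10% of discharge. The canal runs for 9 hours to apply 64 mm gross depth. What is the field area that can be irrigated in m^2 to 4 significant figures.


Approach: apply Manning's equation with a conveyance and depth budget, Q = (1/n)*A*R^(2/3)*S^(1/2); Q_field = Q*(1-loss); Area = Q_field*t/(d/1000).
Step 1 — canal discharge (Manning's equation):
  Q = (1/0.0287) * 6.198 * 0.8270^(2/3) * 0.0015^(1/2) = 7.36918 m^3/s
Step 2 — delivered flow: Q_field = 7.36918*(1 - 10/100) = 6.63226 m^3/s
Step 3 — volume delivered: V = 6.63226 * 9*3600 = 214885 m^3
Step 4 — area served: A = V / (depth/1000) = 214885 / 0.064 = 3358000 m^2
Therefore the field area that can be irrigated = 3358000 m^2.


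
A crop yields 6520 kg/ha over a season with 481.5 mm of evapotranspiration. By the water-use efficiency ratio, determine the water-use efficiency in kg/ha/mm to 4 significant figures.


Approach: apply the water-use efficiency ratio, WUE = yield/ET.
WUE = 6520 / 481.5 = 13.54 kg/ha/mm
Therefore the water-use efficiency = 13.54 kg/ha/mm.


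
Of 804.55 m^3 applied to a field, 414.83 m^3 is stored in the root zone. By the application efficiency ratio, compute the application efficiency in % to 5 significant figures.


Approach: apply the application efficiency ratio, Ea = (stored/applied)*100.
Ea = (414.83/804.55)*100 = 51.560 %
Therefore the application efficiency = 51.560 %.


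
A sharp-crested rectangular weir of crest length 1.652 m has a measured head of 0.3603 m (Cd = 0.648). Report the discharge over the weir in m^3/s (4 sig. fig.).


Approach: apply the rectangular weir equation, Q = (2/3)*Cd*L*sqrt(2g)*H^1.5.
Q = (2/3)*0.648*1.652*sqrt(2*9.81)*0.3603^1.5 = 0.6837 m^3/s
Therefore the discharge over the weir = 0.6837 m^3/s.


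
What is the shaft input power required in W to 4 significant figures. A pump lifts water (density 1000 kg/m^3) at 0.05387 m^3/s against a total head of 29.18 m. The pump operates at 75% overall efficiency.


Approach: apply hydraulic power then efficiency conversion, P = rho*g*Q*H; P_in = P/eta.
Step 1 — hydraulic power (P = rho*g*Q*H):
  P = 1000 * 9.81 * 0.05387 * 29.18 = 15420.6 W
Step 2 — input power: P_in = P/eta = 15420.6 / 0.75 = 20560 W
Therefore the shaft input power required = 20560 W.


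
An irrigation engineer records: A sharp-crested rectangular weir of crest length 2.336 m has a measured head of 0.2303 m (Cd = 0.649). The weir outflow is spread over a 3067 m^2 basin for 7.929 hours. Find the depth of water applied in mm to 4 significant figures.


Approach: apply the rectangular weir equation with a volume-to-depth conversion, Q = (2/3)*Cd*L*sqrt(2g)*H^1.5; d = Q*t/A * 1000.
Step 1 — weir discharge:
  Q = (2/3)*0.649*2.336*sqrt(2*9.81)*0.2303^1.5 = 0.494785 m^3/s
Step 2 — volume: V = 0.494785 * 7.929*3600 = 14123.3 m^3
Step 3 — depth: d = V/A * 1000 = 14123.3/3067 * 1000 = 4605 mm
Therefore the depth of water applied = 4605 mm.


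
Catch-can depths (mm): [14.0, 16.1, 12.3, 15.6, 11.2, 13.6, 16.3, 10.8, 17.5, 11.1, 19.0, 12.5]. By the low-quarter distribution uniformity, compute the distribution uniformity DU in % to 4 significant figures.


Approach: apply the low-quarter distribution uniformity, DU = (mean of lowest quarter of readings / overall mean)*100.
sorted lowest 3 of 12: [10.8, 11.1, 11.2] -> mean = 11.0333 mm
overall mean = 14.1667 mm
DU = (11.0333/14.1667)*100 = 77.88 %
Therefore the distribution uniformity DU = 77.88 %.


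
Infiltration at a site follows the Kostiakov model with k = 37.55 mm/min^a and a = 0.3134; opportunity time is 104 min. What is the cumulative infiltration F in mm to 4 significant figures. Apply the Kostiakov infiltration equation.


Approach: apply the Kostiakov infiltration equation, F = k*t^a.
F = 37.55 * 104^0.3134 = 161.0 mm
Therefore the cumulative infiltration F = 161.0 mm.


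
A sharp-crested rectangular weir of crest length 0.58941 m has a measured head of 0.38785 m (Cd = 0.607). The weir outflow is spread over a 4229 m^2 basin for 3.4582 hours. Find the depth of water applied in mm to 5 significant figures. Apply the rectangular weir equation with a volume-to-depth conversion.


Approach: apply the rectangular weir equation with a volume-to-depth conversion, Q = (2/3)*Cd*L*sqrt(2g)*H^1.5; d = Q*t/A * 1000.
Step 1 — weir discharge:
  Q = (2/3)*0.607*0.58941*sqrt(2*9.81)*0.38785^1.5 = 0.2551879 m^3/s
Step 2 — volume: V = 0.2551879 * 3.4582*3600 = 3176.967 m^3
Step 3 — depth: d = V/A * 1000 = 3176.967/4229 * 1000 = 751.23 mm
Therefore the depth of water applied = 751.23 mm.


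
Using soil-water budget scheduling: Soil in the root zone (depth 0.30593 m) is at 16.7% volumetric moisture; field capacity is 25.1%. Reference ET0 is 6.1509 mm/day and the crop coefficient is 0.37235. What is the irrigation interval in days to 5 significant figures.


Approach: apply soil-water budget scheduling, SMD = (FC-theta)/100*depth*1000; ETc = ET0*Kc; interval = SMD/ETc.
Step 1 — soil moisture deficit:
  SMD = (25.1 - 16.7)/100 * 0.30593 * 1000 = 25.69812 mm
Step 2 — daily crop ET (ETc = ET0*Kc):
  ETc = 6.1509 * 0.37235 = 2.290288 mm/day
Step 3 — irrigation interval (SMD/ETc):
  interval = 25.69812 / 2.290288 = 11.220 days
Therefore the irrigation interval = 11.220 days.


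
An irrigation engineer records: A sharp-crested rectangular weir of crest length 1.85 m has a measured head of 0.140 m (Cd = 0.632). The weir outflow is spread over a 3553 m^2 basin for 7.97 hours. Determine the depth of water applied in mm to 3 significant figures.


Approach: apply the rectangular weir equation with a volume-to-depth conversion, Q = (2/3)*Cd*L*sqrt(2g)*H^1.5; d = Q*t/A * 1000.
Step 1 — weir discharge:
  Q = (2/3)*0.632*1.85*sqrt(2*9.81)*0.140^1.5 = 0.18086 m^3/s
Step 2 — volume: V = 0.18086 * 7.97*3600 = 5189.2 m^3
Step 3 — depth: d = V/A * 1000 = 5189.2/3553 * 1000 = 1460 mm
Therefore the depth of water applied = 1460 mm.


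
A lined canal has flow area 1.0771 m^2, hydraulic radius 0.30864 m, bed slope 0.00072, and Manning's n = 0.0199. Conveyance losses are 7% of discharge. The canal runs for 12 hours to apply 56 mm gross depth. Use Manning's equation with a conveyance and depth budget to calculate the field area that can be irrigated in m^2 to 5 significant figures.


Approach: apply Manning's equation with a conveyance and depth budget, Q = (1/n)*A*R^(2/3)*S^(1/2); Q_field = Q*(1-loss); Area = Q_field*t/(d/1000).
Step 1 — canal discharge (Manning's equation):
  Q = (1/0.0199) * 1.0771 * 0.30864^(2/3) * 0.00072^(1/2) = 0.6632908 m^3/s
Step 2 — delivered flow: Q_field = 0.6632908*(1 - 7/100) = 0.6168605 m^3/s
Step 3 — volume delivered: V = 0.6168605 * 12*3600 = 26648.37 m^3
Step 4 — area served: A = V / (depth/1000) = 26648.37 / 0.056 = 475860 m^2
Therefore the field area that can be irrigated = 475860 m^2.


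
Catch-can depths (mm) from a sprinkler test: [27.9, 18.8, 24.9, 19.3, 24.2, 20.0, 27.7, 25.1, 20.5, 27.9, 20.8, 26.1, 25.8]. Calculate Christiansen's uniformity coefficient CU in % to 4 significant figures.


Approach: apply Christiansen's uniformity coefficient, CU = (1 - mean_abs_deviation/mean)*100.
mean = 23.7692 mm
mean |d_i - mean| = 2.99172 mm
CU = (1 - 2.99172/23.7692)*100 = 87.41 %
Therefore Christiansen's uniformity coefficient CU = 87.41 %.


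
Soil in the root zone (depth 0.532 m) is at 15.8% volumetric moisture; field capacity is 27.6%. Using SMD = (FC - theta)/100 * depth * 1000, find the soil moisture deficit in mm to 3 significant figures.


SMD = (27.6 - 15.8)/100 * 0.532 * 1000 = 62.8 mm
Therefore the soil moisture deficit = 62.8 mm.


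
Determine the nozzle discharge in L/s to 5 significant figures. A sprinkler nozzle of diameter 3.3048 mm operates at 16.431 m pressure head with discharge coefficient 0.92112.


Approach: apply the orifice equation, Q = Cd*A*sqrt(2*g*h), A = pi*(d/2)^2.
A = pi*(3.3048e-3/2)^2 = 8.577886e-06 m^2
Q = 0.92112 * 8.577886e-06 * sqrt(2*9.81*16.431) * 1000 = 0.14187 L/s
Therefore the nozzle discharge = 0.14187 L/s.


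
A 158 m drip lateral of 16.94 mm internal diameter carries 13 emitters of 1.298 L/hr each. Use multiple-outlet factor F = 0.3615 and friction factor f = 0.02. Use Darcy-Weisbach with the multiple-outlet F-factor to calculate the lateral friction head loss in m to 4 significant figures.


Approach: apply Darcy-Weisbach with the multiple-outlet F-factor, Q = n*q/(3600*1000) m^3/s; v = Q/A; hf = F*f*(L/D)*(v^2/(2g)).
Q = 13*1.298/(3600*1000) = 4.68722e-06 m^3/s
A = pi*(16.94e-3/2)^2 = 2.25381e-04 m^2, so v = Q/A = 0.0207969 m/s
hf = 0.3615*0.02*(158/0.01694)*(0.0207969^2/(2*9.81)) = 0.001487 m
Therefore the lateral friction head loss = 0.001487 m.


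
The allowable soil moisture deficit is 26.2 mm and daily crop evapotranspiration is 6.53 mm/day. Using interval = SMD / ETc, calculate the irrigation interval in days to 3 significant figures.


interval = 26.2 / 6.53 = 4.01 days
Therefore the irrigation interval = 4.01 days.


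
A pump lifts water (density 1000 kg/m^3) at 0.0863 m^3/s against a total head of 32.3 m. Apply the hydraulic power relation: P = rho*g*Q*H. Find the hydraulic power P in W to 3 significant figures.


P = 1000 * 9.81 * 0.0863 * 32.3 = 27300 W
Therefore the hydraulic power P = 27300 W.


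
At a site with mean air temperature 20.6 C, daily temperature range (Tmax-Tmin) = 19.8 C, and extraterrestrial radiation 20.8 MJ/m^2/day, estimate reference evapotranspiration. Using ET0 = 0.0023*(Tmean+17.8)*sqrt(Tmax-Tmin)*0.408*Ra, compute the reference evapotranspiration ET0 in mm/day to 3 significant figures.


ET0 = 0.0023*(20.6+17.8)*sqrt(19.8)*0.408*20.8 = 3.34 mm/day
Therefore the reference evapotranspiration ET0 = 3.34 mm/day.


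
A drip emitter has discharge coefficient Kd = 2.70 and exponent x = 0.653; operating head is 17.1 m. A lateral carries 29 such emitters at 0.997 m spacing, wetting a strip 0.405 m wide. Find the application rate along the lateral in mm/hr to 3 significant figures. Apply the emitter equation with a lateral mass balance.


Approach: apply the emitter equation with a lateral mass balance, q = Kd*h^x; Q = n*q; rate = Q/(n*spacing*width).
Step 1 — single emitter flow (q = Kd*h^x):
  q = 2.70 * 17.1^0.653 = 17.239 L/hr
Step 2 — total lateral flow: Q = 29 * 17.239 = 499.93 L/hr
Step 3 — wetted area: A = 29 * 0.997 * 0.405 = 11.710 m^2
Step 4 — application rate: Q/A = 499.93/11.710 = 42.7 mm/hr
Therefore the application rate along the lateral = 42.7 mm/hr.


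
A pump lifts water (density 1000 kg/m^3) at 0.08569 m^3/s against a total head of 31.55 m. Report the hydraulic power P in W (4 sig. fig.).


Approach: apply the hydraulic power relation, P = rho*g*Q*H.
P = 1000 * 9.81 * 0.08569 * 31.55 = 26520 W
Therefore the hydraulic power P = 26520 W.


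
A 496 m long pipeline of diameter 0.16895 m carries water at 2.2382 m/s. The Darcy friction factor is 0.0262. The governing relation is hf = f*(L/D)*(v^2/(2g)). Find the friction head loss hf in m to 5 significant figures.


hf = 0.0262 * (496/0.16895) * (2.2382^2 / (2*9.81))
hf = 19.639 m
Therefore the friction head loss hf = 19.639 m.


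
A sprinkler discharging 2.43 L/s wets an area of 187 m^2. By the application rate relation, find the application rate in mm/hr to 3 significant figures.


Approach: apply the application rate relation, rate = (Q/A)*3600.
rate = (2.43 / 187) * 3600 = 46.8 mm/hr
Therefore the application rate = 46.8 mm/hr.


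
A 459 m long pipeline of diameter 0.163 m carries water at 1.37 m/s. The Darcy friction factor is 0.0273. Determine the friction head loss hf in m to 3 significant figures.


Approach: apply the Darcy-Weisbach equation, hf = f*(L/D)*(v^2/(2g)).
hf = 0.0273 * (459/0.163) * (1.37^2 / (2*9.81))
hf = 7.35 m
Therefore the friction head loss hf = 7.35 m.


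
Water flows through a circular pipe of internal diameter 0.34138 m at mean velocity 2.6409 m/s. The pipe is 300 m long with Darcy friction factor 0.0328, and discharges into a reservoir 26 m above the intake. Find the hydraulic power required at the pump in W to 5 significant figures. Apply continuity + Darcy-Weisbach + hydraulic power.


Approach: apply continuity + Darcy-Weisbach + hydraulic power, Q = A*v; hf = f*(L/D)*(v^2/(2g)); H = static + hf; P = rho*g*Q*H.
Step 1 — flow rate (continuity, Q = A*v):
  A = pi*(0.34138/2)^2 = 0.09153054 m^2
  Q = 0.09153054 * 2.6409 = 0.2417230 m^3/s
Step 2 — friction head loss (Darcy-Weisbach):
  hf = 0.0328 * (300/0.34138) * (2.6409^2 / (2*9.81))
  hf = 10.24618 m
Step 3 — total head: H = 26 + 10.24618 = 36.24618 m
Step 4 — hydraulic power (P = rho*g*Q*H):
  P = 1000 * 9.81 * 0.2417230 * 36.24618 = 85951 W
Therefore the hydraulic power required at the pump = 85951 W.


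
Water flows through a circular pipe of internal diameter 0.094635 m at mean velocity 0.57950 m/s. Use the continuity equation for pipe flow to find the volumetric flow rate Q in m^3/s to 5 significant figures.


Approach: apply the continuity equation for pipe flow, Q = A * v with A = pi*(D/2)^2.
A = pi*(0.094635/2)^2 = 0.007033856 m^2
Q = 0.007033856 * 0.57950 = 0.0040761 m^3/s
Therefore the volumetric flow rate Q = 0.0040761 m^3/s.


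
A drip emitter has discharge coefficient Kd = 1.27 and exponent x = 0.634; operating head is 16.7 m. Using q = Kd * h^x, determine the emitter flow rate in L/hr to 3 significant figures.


q = 1.27 * 16.7^0.634 = 7.57 L/hr
Therefore the emitter flow rate = 7.57 L/hr.


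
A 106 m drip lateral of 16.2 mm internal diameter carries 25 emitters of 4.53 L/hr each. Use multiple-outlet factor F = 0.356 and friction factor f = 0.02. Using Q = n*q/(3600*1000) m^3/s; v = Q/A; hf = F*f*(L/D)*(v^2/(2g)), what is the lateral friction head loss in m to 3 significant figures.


Q = 25*4.53/(3600*1000) = 3.1458e-05 m^3/s
A = pi*(16.2e-3/2)^2 = 2.0612e-04 m^2, so v = Q/A = 0.15262 m/s
hf = 0.356*0.02*(106/0.0162)*(0.15262^2/(2*9.81)) = 0.0553 m
Therefore the lateral friction head loss = 0.0553 m.


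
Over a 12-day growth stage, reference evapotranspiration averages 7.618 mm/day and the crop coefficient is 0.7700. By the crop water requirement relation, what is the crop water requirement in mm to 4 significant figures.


Approach: apply the crop water requirement relation, CWR = ET0 * Kc * days.
CWR = 7.618 * 0.7700 * 12 = 70.39 mm
Therefore the crop water requirement = 70.39 mm.


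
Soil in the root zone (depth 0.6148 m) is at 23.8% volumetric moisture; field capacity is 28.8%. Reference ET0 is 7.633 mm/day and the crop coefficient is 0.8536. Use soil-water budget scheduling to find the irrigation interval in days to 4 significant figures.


Approach: apply soil-water budget scheduling, SMD = (FC-theta)/100*depth*1000; ETc = ET0*Kc; interval = SMD/ETc.
Step 1 — soil moisture deficit:
  SMD = (28.8 - 23.8)/100 * 0.6148 * 1000 = 30.7400 mm
Step 2 — daily crop ET (ETc = ET0*Kc):
  ETc = 7.633 * 0.8536 = 6.51553 mm/day
Step 3 — irrigation interval (SMD/ETc):
  interval = 30.7400 / 6.51553 = 4.718 days
Therefore the irrigation interval = 4.718 days.


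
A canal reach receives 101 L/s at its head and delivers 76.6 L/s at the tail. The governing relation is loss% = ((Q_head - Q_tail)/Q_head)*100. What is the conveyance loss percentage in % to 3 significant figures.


loss = ((101 - 76.6)/101)*100 = 24.2 %
Therefore the conveyance loss percentage = 24.2 %.


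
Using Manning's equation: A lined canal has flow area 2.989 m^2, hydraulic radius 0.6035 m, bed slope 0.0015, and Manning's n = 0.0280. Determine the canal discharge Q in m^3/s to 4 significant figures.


Approach: apply Manning's equation, Q = (1/n)*A*R^(2/3)*S^(1/2).
Q = (1/0.0280) * 2.989 * 0.6035^(2/3) * 0.0015^(1/2) = 2.953 m^3/s
Therefore the canal discharge Q = 2.953 m^3/s.


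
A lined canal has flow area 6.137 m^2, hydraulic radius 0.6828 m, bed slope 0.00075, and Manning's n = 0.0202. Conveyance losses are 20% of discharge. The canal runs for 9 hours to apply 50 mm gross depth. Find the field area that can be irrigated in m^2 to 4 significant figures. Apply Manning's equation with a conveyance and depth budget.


Approach: apply Manning's equation with a conveyance and depth budget, Q = (1/n)*A*R^(2/3)*S^(1/2); Q_field = Q*(1-loss); Area = Q_field*t/(d/1000).
Step 1 — canal discharge (Manning's equation):
  Q = (1/0.0202) * 6.137 * 0.6828^(2/3) * 0.00075^(1/2) = 6.45155 m^3/s
Step 2 — delivered flow: Q_field = 6.45155*(1 - 20/100) = 5.16124 m^3/s
Step 3 — volume delivered: V = 5.16124 * 9*3600 = 167224 m^3
Step 4 — area served: A = V / (depth/1000) = 167224 / 0.05 = 3344000 m^2
Therefore the field area that can be irrigated = 3344000 m^2.


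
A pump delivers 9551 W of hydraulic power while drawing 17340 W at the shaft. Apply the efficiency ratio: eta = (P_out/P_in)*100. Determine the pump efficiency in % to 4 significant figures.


eta = (9551 / 17340) * 100 = 55.08 %
Therefore the pump efficiency = 55.08 %.


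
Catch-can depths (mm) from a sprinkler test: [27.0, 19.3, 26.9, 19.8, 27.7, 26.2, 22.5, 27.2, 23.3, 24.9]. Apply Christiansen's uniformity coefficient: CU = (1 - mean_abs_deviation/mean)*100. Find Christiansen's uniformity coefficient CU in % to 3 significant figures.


mean = 24.480 mm
mean |d_i - mean| = 2.6040 mm
CU = (1 - 2.6040/24.480)*100 = 89.4 %
Therefore Christiansen's uniformity coefficient CU = 89.4 %.


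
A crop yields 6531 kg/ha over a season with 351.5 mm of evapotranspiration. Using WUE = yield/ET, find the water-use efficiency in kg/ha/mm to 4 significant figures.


WUE = 6531 / 351.5 = 18.58 kg/ha/mm
Therefore the water-use efficiency = 18.58 kg/ha/mm.


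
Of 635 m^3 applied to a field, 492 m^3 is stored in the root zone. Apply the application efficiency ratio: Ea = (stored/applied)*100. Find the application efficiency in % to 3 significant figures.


Ea = (492/635)*100 = 77.5 %
Therefore the application efficiency = 77.5 %.


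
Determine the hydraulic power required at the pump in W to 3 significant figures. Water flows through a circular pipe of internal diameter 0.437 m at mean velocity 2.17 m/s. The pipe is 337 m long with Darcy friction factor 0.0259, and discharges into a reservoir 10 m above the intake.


Approach: apply continuity + Darcy-Weisbach + hydraulic power, Q = A*v; hf = f*(L/D)*(v^2/(2g)); H = static + hf; P = rho*g*Q*H.
Step 1 — flow rate (continuity, Q = A*v):
  A = pi*(0.437/2)^2 = 0.14999 m^2
  Q = 0.14999 * 2.17 = 0.32547 m^3/s
Step 2 — friction head loss (Darcy-Weisbach):
  hf = 0.0259 * (337/0.437) * (2.17^2 / (2*9.81))
  hf = 4.7937 m
Step 3 — total head: H = 10 + 4.7937 = 14.794 m
Step 4 — hydraulic power (P = rho*g*Q*H):
  P = 1000 * 9.81 * 0.32547 * 14.794 = 47200 W
Therefore the hydraulic power required at the pump = 47200 W.


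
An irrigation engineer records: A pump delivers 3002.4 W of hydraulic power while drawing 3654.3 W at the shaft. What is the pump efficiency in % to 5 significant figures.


Approach: apply the efficiency ratio, eta = (P_out/P_in)*100.
eta = (3002.4 / 3654.3) * 100 = 82.161 %
Therefore the pump efficiency = 82.161 %.


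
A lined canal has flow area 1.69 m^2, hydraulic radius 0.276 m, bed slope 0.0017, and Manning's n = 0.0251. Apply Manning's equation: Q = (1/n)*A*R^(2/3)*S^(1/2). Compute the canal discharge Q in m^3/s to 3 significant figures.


Q = (1/0.0251) * 1.69 * 0.276^(2/3) * 0.0017^(1/2) = 1.18 m^3/s
Therefore the canal discharge Q = 1.18 m^3/s.


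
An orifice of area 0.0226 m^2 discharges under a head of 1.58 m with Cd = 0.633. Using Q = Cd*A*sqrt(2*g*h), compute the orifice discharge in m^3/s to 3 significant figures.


Q = 0.633 * 0.0226 * sqrt(2*9.81*1.58) = 0.0797 m^3/s
Therefore the orifice discharge = 0.0797 m^3/s.


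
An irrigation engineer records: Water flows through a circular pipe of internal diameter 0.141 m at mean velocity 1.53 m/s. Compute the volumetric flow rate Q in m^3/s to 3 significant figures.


Approach: apply the continuity equation for pipe flow, Q = A * v with A = pi*(D/2)^2.
A = pi*(0.141/2)^2 = 0.015615 m^2
Q = 0.015615 * 1.53 = 0.0239 m^3/s
Therefore the volumetric flow rate Q = 0.0239 m^3/s.


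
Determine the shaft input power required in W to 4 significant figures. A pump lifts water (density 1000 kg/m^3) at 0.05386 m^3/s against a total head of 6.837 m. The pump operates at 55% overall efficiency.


Approach: apply hydraulic power then efficiency conversion, P = rho*g*Q*H; P_in = P/eta.
Step 1 — hydraulic power (P = rho*g*Q*H):
  P = 1000 * 9.81 * 0.05386 * 6.837 = 3612.44 W
Step 2 — input power: P_in = P/eta = 3612.44 / 0.55 = 6568 W
Therefore the shaft input power required = 6568 W.


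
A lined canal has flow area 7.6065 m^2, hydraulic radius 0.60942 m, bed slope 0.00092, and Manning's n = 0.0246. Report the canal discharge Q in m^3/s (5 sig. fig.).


Approach: apply Manning's equation, Q = (1/n)*A*R^(2/3)*S^(1/2).
Q = (1/0.0246) * 7.6065 * 0.60942^(2/3) * 0.00092^(1/2) = 6.7415 m^3/s
Therefore the canal discharge Q = 6.7415 m^3/s.


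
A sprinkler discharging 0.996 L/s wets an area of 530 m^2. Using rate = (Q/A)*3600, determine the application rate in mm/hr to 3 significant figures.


rate = (0.996 / 530) * 3600 = 6.77 mm/hr
Therefore the application rate = 6.77 mm/hr.


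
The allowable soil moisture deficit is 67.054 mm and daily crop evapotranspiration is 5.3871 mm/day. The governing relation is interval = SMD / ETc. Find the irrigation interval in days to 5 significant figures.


interval = 67.054 / 5.3871 = 12.447 days
Therefore the irrigation interval = 12.447 days.


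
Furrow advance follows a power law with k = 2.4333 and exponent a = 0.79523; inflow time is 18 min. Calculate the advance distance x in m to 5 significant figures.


Approach: apply the power-law advance function, x = k*t^a.
x = 2.4333 * 18^0.79523 = 24.234 m
Therefore the advance distance x = 24.234 m.


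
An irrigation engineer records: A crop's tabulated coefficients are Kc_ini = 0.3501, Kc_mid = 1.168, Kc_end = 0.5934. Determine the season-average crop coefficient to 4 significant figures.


Approach: apply a simple seasonal average, Kc_avg = (Kc_ini + Kc_mid + Kc_end)/3.
Kc_avg = (0.3501 + 1.168 + 0.5934)/3 = 0.7038
Therefore the season-average crop coefficient = 0.7038.


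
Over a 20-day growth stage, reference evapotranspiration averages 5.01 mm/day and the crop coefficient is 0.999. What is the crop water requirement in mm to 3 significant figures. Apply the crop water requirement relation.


Approach: apply the crop water requirement relation, CWR = ET0 * Kc * days.
CWR = 5.01 * 0.999 * 20 = 100 mm
Therefore the crop water requirement = 100 mm.


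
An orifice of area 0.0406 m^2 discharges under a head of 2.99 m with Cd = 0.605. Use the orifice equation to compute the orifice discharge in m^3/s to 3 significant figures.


Approach: apply the orifice equation, Q = Cd*A*sqrt(2*g*h).
Q = 0.605 * 0.0406 * sqrt(2*9.81*2.99) = 0.188 m^3/s
Therefore the orifice discharge = 0.188 m^3/s.


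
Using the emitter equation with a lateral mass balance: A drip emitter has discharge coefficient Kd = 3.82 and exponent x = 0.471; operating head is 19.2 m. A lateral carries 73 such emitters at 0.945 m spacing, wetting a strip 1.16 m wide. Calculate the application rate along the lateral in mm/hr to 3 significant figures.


Approach: apply the emitter equation with a lateral mass balance, q = Kd*h^x; Q = n*q; rate = Q/(n*spacing*width).
Step 1 — single emitter flow (q = Kd*h^x):
  q = 3.82 * 19.2^0.471 = 15.364 L/hr
Step 2 — total lateral flow: Q = 73 * 15.364 = 1121.6 L/hr
Step 3 — wetted area: A = 73 * 0.945 * 1.16 = 80.023 m^2
Step 4 — application rate: Q/A = 1121.6/80.023 = 14.0 mm/hr
Therefore the application rate along the lateral = 14.0 mm/hr.


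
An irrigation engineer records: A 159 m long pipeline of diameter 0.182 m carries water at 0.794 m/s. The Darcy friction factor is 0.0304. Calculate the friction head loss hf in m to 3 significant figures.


Approach: apply the Darcy-Weisbach equation, hf = f*(L/D)*(v^2/(2g)).
hf = 0.0304 * (159/0.182) * (0.794^2 / (2*9.81))
hf = 0.853 m
Therefore the friction head loss hf = 0.853 m.


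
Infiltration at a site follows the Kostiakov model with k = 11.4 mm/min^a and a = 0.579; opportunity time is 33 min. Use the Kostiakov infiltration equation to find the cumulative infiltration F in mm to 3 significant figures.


Approach: apply the Kostiakov infiltration equation, F = k*t^a.
F = 11.4 * 33^0.579 = 86.3 mm
Therefore the cumulative infiltration F = 86.3 mm.


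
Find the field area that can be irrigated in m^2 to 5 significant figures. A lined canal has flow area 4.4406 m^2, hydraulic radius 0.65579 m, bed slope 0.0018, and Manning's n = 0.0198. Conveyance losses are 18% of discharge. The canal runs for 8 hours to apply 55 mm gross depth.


Approach: apply Manning's equation with a conveyance and depth budget, Q = (1/n)*A*R^(2/3)*S^(1/2); Q_field = Q*(1-loss); Area = Q_field*t/(d/1000).
Step 1 — canal discharge (Manning's equation):
  Q = (1/0.0198) * 4.4406 * 0.65579^(2/3) * 0.0018^(1/2) = 7.182174 m^3/s
Step 2 — delivered flow: Q_field = 7.182174*(1 - 18/100) = 5.889383 m^3/s
Step 3 — volume delivered: V = 5.889383 * 8*3600 = 169614.2 m^3
Step 4 — area served: A = V / (depth/1000) = 169614.2 / 0.055 = 3083900 m^2
Therefore the field area that can be irrigated = 3083900 m^2.


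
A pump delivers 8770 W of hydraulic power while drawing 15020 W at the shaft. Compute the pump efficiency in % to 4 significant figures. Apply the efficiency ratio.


Approach: apply the efficiency ratio, eta = (P_out/P_in)*100.
eta = (8770 / 15020) * 100 = 58.39 %
Therefore the pump efficiency = 58.39 %.


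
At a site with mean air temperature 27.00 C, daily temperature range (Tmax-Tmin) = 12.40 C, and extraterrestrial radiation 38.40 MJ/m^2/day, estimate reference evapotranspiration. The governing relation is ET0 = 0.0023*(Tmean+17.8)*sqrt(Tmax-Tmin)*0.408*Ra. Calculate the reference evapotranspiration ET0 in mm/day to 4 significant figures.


ET0 = 0.0023*(27.00+17.8)*sqrt(12.40)*0.408*38.40 = 5.685 mm/day
Therefore the reference evapotranspiration ET0 = 5.685 mm/day.


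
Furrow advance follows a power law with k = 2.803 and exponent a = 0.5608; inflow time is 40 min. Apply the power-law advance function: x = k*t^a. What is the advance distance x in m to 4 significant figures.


x = 2.803 * 40^0.5608 = 22.18 m
Therefore the advance distance x = 22.18 m.


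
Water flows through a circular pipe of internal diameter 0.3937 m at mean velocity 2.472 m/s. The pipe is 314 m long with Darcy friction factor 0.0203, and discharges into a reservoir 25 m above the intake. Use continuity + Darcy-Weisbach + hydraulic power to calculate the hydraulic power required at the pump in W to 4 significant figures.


Approach: apply continuity + Darcy-Weisbach + hydraulic power, Q = A*v; hf = f*(L/D)*(v^2/(2g)); H = static + hf; P = rho*g*Q*H.
Step 1 — flow rate (continuity, Q = A*v):
  A = pi*(0.3937/2)^2 = 0.121736 m^2
  Q = 0.121736 * 2.472 = 0.300933 m^3/s
Step 2 — friction head loss (Darcy-Weisbach):
  hf = 0.0203 * (314/0.3937) * (2.472^2 / (2*9.81))
  hf = 5.04264 m
Step 3 — total head: H = 25 + 5.04264 = 30.0426 m
Step 4 — hydraulic power (P = rho*g*Q*H):
  P = 1000 * 9.81 * 0.300933 * 30.0426 = 88690 W
Therefore the hydraulic power required at the pump = 88690 W.


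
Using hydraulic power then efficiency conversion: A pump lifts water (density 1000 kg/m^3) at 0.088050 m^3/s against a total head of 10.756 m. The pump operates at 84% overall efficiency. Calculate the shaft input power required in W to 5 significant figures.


Approach: apply hydraulic power then efficiency conversion, P = rho*g*Q*H; P_in = P/eta.
Step 1 — hydraulic power (P = rho*g*Q*H):
  P = 1000 * 9.81 * 0.088050 * 10.756 = 9290.715 W
Step 2 — input power: P_in = P/eta = 9290.715 / 0.84 = 11060 W
Therefore the shaft input power required = 11060 W.


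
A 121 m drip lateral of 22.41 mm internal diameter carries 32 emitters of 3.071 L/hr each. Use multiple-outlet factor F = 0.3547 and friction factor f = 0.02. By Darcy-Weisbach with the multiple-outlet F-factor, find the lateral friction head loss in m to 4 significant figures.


Approach: apply Darcy-Weisbach with the multiple-outlet F-factor, Q = n*q/(3600*1000) m^3/s; v = Q/A; hf = F*f*(L/D)*(v^2/(2g)).
Q = 32*3.071/(3600*1000) = 2.72978e-05 m^3/s
A = pi*(22.41e-3/2)^2 = 3.94433e-04 m^2, so v = Q/A = 0.0692076 m/s
hf = 0.3547*0.02*(121/0.02241)*(0.0692076^2/(2*9.81)) = 0.009351 m
Therefore the lateral friction head loss = 0.009351 m.
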